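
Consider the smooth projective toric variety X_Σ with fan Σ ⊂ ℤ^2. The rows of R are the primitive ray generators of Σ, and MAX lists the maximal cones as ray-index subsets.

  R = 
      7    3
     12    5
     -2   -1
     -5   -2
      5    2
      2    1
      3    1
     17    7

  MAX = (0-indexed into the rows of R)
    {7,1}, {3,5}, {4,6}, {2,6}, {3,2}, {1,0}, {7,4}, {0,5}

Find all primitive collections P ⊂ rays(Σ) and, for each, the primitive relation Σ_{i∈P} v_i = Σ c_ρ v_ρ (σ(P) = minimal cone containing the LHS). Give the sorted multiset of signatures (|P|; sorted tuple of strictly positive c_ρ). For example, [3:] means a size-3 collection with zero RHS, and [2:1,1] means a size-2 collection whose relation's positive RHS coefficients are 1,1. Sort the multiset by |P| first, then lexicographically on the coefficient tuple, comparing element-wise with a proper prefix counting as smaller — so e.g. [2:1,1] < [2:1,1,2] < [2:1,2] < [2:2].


20 minimal non-faces of Δ(Σ) (on 8 rays):

  {2,5}:  v_{2} + v_{5} = 0 ; sig = [2:]
  {3,4}:  v_{3} + v_{4} = 0 ; sig = [2:]
  {0,2}:  v_{0} + v_{2} = v_{4} ; sig = [2:1]
  {0,3}:  v_{0} + v_{3} = v_{5} ; sig = [2:1]
  {0,4}:  v_{0} + v_{4} = v_{1} ; sig = [2:1]
  {1,3}:  v_{1} + v_{3} = v_{0} ; sig = [2:1]
  {1,4}:  v_{1} + v_{4} = v_{7} ; sig = [2:1]
  {2,4}:  v_{2} + v_{4} = v_{6} ; sig = [2:1]
  {3,6}:  v_{3} + v_{6} = v_{2} ; sig = [2:1]
  {3,7}:  v_{3} + v_{7} = v_{1} ; sig = [2:1]
  {4,5}:  v_{4} + v_{5} = v_{0} ; sig = [2:1]
  {5,6}:  v_{5} + v_{6} = v_{4} ; sig = [2:1]
  {5,7}:  v_{5} + v_{7} = v_{0} + v_{1} ; sig = [2:1,1]
  {0,6}:  v_{0} + v_{6} = 2·v_{4} ; sig = [2:2]
  {0,7}:  v_{0} + v_{7} = 2·v_{1} ; sig = [2:2]
  {1,2}:  v_{1} + v_{2} = 2·v_{4} ; sig = [2:2]
  {1,5}:  v_{1} + v_{5} = 2·v_{0} ; sig = [2:2]
  {1,6}:  v_{1} + v_{6} = 3·v_{4} ; sig = [2:3]
  {2,7}:  v_{2} + v_{7} = 3·v_{4} ; sig = [2:3]
  {6,7}:  v_{6} + v_{7} = 4·v_{4} ; sig = [2:4]

so the primitive-relation signature multiset is
    [2:]
    [2:]
    [2:1]
    [2:1]
    [2:1]
    [2:1]
    [2:1]
    [2:1]
    [2:1]
    [2:1]
    [2:1]
    [2:1]
    [2:1,1]
    [2:2]
    [2:2]
    [2:2]
    [2:2]
    [2:3]
    [2:3]
    [2:4]


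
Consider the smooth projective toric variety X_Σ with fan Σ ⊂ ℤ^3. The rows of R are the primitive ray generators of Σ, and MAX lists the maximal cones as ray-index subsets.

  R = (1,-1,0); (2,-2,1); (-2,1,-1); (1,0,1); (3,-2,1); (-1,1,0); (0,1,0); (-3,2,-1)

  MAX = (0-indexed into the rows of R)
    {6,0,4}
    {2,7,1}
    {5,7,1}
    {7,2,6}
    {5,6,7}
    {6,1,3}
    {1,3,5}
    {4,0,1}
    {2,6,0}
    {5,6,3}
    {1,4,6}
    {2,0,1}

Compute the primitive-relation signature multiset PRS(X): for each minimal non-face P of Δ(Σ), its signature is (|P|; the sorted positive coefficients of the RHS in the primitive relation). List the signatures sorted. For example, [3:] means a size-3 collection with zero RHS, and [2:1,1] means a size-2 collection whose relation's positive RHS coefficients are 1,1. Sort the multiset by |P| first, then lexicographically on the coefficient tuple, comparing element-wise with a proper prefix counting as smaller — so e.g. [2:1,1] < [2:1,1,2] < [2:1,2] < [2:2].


Δ(Σ) — 8 vertices, 14 min non-faces:

  {0,5}:  v_{0} + v_{5} = 0  →  sig = [2:]
  {4,7}:  v_{4} + v_{7} = 0  →  sig = [2:]
  {0,7}:  v_{0} + v_{7} = v_{2}  →  sig = [2:1]
  {2,3}:  v_{2} + v_{3} = v_{5}  →  sig = [2:1]
  {2,4}:  v_{2} + v_{4} = v_{0}  →  sig = [2:1]
  {2,5}:  v_{2} + v_{5} = v_{7}  →  sig = [2:1]
  {0,3}:  v_{0} + v_{3} = v_{1} + v_{6}  →  sig = [2:1,1]
  {4,5}:  v_{4} + v_{5} = v_{1} + v_{6}  →  sig = [2:1,1]
  {3,7}:  v_{3} + v_{7} = 2·v_{5}  →  sig = [2:2]
  {3,4}:  v_{3} + v_{4} = 2·v_{1} + 2·v_{6}  →  sig = [2:2,2]
  {1,2,6}:  v_{1} + v_{2} + v_{6} = 0  →  sig = [3:]
  {0,1,6}:  v_{0} + v_{1} + v_{6} = v_{4}  →  sig = [3:1]
  {1,5,6}:  v_{1} + v_{5} + v_{6} = v_{3}  →  sig = [3:1]
  {1,6,7}:  v_{1} + v_{6} + v_{7} = v_{5}  →  sig = [3:1]

Signatures (|P|; sorted positive RHS coefficients), sorted:
    [2:]
    [2:]
    [2:1]
    [2:1]
    [2:1]
    [2:1]
    [2:1,1]
    [2:1,1]
    [2:2]
    [2:2,2]
    [3:]
    [3:1]
    [3:1]
    [3:1]


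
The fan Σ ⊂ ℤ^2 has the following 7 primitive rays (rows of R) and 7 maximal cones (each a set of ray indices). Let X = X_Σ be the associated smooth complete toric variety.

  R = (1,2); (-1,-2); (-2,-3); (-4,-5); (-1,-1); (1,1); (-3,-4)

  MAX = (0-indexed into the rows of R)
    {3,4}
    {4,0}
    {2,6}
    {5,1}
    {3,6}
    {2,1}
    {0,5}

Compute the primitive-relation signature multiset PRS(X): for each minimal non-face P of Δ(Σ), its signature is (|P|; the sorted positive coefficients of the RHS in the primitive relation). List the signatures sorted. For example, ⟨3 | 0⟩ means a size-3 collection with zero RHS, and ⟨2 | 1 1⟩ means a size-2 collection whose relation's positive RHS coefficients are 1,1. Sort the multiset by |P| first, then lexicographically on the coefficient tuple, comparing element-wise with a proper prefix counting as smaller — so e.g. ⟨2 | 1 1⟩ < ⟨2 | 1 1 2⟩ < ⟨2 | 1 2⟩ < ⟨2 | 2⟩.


The 14 primitive collections of Σ (r=7, n=2):

  P = {0,1}:  v_{0} + v_{1} = 0 — sig = ⟨2 | 0⟩
  P = {4,5}:  v_{4} + v_{5} = 0 — sig = ⟨2 | 0⟩
  P = {0,2}:  v_{0} + v_{2} = v_{4} — sig = ⟨2 | 1⟩
  P = {1,4}:  v_{1} + v_{4} = v_{2} — sig = ⟨2 | 1⟩
  P = {2,4}:  v_{2} + v_{4} = v_{6} — sig = ⟨2 | 1⟩
  P = {2,5}:  v_{2} + v_{5} = v_{1} — sig = ⟨2 | 1⟩
  P = {3,5}:  v_{3} + v_{5} = v_{6} — sig = ⟨2 | 1⟩
  P = {4,6}:  v_{4} + v_{6} = v_{3} — sig = ⟨2 | 1⟩
  P = {5,6}:  v_{5} + v_{6} = v_{2} — sig = ⟨2 | 1⟩
  P = {1,3}:  v_{1} + v_{3} = v_{2} + v_{6} — sig = ⟨2 | 1 1⟩
  P = {0,6}:  v_{0} + v_{6} = 2·v_{4} — sig = ⟨2 | 2⟩
  P = {1,6}:  v_{1} + v_{6} = 2·v_{2} — sig = ⟨2 | 2⟩
  P = {2,3}:  v_{2} + v_{3} = 2·v_{6} — sig = ⟨2 | 2⟩
  P = {0,3}:  v_{0} + v_{3} = 3·v_{4} — sig = ⟨2 | 3⟩

Sorted signature multiset PRS(X):
    |P|=2: 14 collections, coeffs (), (), (1), (1), (1), (1), (1), (1), (1), (1,1), (2), (2), (2), (3)


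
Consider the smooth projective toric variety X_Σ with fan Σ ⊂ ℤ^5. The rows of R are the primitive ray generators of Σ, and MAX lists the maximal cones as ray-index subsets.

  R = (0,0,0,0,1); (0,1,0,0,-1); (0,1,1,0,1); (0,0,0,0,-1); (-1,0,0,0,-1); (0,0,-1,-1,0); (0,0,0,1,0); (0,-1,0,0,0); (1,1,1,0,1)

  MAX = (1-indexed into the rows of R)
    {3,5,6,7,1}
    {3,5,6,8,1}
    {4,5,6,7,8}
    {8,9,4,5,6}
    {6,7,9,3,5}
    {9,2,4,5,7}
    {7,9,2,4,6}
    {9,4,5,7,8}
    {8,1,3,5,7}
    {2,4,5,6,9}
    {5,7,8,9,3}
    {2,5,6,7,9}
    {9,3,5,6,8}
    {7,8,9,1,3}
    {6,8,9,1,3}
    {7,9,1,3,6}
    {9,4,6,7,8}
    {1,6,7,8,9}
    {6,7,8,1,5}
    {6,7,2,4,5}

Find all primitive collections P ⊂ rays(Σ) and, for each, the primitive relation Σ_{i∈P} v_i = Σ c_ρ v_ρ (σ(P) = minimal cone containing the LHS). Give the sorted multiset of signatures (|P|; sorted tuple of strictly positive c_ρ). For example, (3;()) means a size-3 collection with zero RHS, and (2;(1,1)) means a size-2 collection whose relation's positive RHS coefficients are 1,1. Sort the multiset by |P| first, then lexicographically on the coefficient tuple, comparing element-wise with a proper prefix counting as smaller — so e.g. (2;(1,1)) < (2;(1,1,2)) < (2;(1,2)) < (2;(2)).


|primitive collections| = 9. Relations:

  P={1,4}:  v_{1} + v_{4} = 0 — sig = (2;())
  P={2,8}:  v_{2} + v_{8} = v_{4} — sig = (2;(1))
  P={3,4}:  v_{3} + v_{4} = v_{5} + v_{9} — sig = (2;(1,1))
  P={1,2}:  v_{1} + v_{2} = v_{5} + v_{6} + v_{7} + v_{9} — sig = (2;(1,1,1,1))
  P={2,3}:  v_{2} + v_{3} = 2·v_{5} + v_{6} + v_{7} + 2·v_{9} — sig = (2;(1,1,2,2))
  P={1,5,9}:  v_{1} + v_{5} + v_{9} = v_{3} — sig = (3;(1))
  P={3,6,7,8}:  v_{3} + v_{6} + v_{7} + v_{8} = v_{1} — sig = (4;(1))
  P={5,6,7,8,9}:  v_{5} + v_{6} + v_{7} + v_{8} + v_{9} = 0 — sig = (5;())
  P={4,5,6,7,9}:  v_{4} + v_{5} + v_{6} + v_{7} + v_{9} = v_{2} — sig = (5;(1))

so the primitive-relation signature multiset is
{ (2;()),  (2;(1)),  (2;(1,1)),  (2;(1,1,1,1)),  (2;(1,1,2,2)),  (3;(1)),  (4;(1)),  (5;()),  (5;(1)) }


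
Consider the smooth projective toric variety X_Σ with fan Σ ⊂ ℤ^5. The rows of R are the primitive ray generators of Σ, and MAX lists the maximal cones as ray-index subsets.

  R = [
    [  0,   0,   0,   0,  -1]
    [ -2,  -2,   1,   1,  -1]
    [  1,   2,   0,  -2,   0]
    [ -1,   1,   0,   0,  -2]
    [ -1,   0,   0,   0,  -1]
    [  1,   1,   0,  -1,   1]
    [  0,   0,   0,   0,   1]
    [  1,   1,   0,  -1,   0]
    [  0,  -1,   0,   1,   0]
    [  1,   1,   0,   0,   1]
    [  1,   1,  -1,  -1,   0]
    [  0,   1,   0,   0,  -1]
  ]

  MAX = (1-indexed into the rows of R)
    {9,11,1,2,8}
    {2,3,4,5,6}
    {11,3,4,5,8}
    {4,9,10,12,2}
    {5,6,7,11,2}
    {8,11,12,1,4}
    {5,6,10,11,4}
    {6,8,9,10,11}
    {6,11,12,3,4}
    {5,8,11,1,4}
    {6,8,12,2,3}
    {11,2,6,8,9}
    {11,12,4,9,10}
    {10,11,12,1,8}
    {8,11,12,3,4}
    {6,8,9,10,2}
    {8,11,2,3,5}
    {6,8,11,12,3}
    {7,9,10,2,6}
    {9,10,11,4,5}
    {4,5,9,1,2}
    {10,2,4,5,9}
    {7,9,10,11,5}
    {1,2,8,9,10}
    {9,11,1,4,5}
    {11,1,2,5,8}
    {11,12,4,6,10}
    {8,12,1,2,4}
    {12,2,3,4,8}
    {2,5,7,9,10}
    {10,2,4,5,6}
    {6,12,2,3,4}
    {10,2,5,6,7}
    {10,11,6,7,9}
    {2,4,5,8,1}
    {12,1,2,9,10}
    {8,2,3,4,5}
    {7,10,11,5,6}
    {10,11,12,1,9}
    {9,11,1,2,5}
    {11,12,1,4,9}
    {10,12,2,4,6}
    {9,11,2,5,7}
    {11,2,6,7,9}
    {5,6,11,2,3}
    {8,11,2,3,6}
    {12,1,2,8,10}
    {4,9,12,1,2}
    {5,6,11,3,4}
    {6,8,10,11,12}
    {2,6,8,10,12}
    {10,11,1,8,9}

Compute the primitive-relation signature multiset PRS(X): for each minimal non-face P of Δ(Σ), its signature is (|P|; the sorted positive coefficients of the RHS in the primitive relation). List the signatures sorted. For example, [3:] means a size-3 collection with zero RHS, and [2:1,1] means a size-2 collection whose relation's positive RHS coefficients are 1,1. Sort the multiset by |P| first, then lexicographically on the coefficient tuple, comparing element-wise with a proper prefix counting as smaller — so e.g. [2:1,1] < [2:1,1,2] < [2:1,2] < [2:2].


The 25 primitive collections of Σ (r=12, n=5):

  P = {1,7}:  v_{1} + v_{7} = 0  →  sig = [2:]
  P = {1,6}:  v_{1} + v_{6} = v_{8}  →  sig = [2:1]
  P = {3,9}:  v_{3} + v_{9} = v_{8}  →  sig = [2:1]
  P = {5,12}:  v_{5} + v_{12} = v_{4}  →  sig = [2:1]
  P = {7,8}:  v_{7} + v_{8} = v_{6}  →  sig = [2:1]
  P = {7,12}:  v_{7} + v_{12} = v_{5} + v_{10}  →  sig = [2:1,1]
  P = {1,3}:  v_{1} + v_{3} = v_{5} + 2·v_{8}  →  sig = [2:1,2]
  P = {3,7}:  v_{3} + v_{7} = v_{5} + 2·v_{6}  →  sig = [2:1,2]
  P = {3,10}:  v_{3} + v_{10} = 2·v_{6} + v_{12}  →  sig = [2:1,2]
  P = {4,7}:  v_{4} + v_{7} = 2·v_{5} + v_{10}  →  sig = [2:1,2]
  P = {2,10,11}:  v_{2} + v_{10} + v_{11} = 0  →  sig = [3:]
  P = {5,6,9}:  v_{5} + v_{6} + v_{9} = 0  →  sig = [3:]
  P = {1,5,10}:  v_{1} + v_{5} + v_{10} = v_{12}  →  sig = [3:1]
  P = {4,6,9}:  v_{4} + v_{6} + v_{9} = v_{12}  →  sig = [3:1]
  P = {5,6,8}:  v_{5} + v_{6} + v_{8} = v_{3}  →  sig = [3:1]
  P = {5,8,9}:  v_{5} + v_{8} + v_{9} = v_{1}  →  sig = [3:1]
  P = {2,11,12}:  v_{2} + v_{11} + v_{12} = v_{1} + v_{5}  →  sig = [3:1,1]
  P = {4,6,8}:  v_{4} + v_{6} + v_{8} = v_{3} + v_{12}  →  sig = [3:1,1]
  P = {4,8,9}:  v_{4} + v_{8} + v_{9} = v_{1} + v_{12}  →  sig = [3:1,1]
  P = {5,8,10}:  v_{5} + v_{8} + v_{10} = v_{6} + v_{12}  →  sig = [3:1,1]
  P = {6,9,12}:  v_{6} + v_{9} + v_{12} = v_{1} + v_{10}  →  sig = [3:1,1]
  P = {2,4,11}:  v_{2} + v_{4} + v_{11} = v_{1} + 2·v_{5}  →  sig = [3:1,2]
  P = {4,8,10}:  v_{4} + v_{8} + v_{10} = v_{6} + 2·v_{12}  →  sig = [3:1,2]
  P = {8,9,12}:  v_{8} + v_{9} + v_{12} = 2·v_{1} + v_{10}  →  sig = [3:1,2]
  P = {1,4,10}:  v_{1} + v_{4} + v_{10} = 2·v_{12}  →  sig = [3:2]

Signatures (|P|; sorted positive RHS coefficients), sorted:
{ [2:],  [2:1] ×4,  [2:1,1],  [2:1,2] ×4,  [3:] ×2,  [3:1] ×4,  [3:1,1] ×5,  [3:1,2] ×3,  [3:2] }


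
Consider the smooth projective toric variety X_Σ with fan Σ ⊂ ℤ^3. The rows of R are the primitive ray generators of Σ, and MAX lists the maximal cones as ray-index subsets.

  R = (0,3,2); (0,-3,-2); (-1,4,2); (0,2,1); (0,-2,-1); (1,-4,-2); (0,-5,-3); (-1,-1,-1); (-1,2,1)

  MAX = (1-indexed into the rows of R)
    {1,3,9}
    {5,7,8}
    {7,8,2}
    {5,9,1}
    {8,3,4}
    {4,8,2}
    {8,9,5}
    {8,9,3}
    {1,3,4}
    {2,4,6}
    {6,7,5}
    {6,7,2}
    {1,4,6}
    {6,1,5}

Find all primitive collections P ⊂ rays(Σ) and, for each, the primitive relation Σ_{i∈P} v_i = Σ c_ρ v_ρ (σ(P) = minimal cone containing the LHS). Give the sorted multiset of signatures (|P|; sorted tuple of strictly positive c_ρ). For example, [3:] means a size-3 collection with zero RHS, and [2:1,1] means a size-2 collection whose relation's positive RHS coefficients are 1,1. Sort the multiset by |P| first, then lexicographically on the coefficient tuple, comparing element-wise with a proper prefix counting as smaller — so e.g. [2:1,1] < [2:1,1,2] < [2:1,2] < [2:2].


Minimal non-faces — 15 found among 9 rays, 14 max cones:

  P = {1,2}:  v_{1} + v_{2} = 0  so sig = [2:]
  P = {3,6}:  v_{3} + v_{6} = 0  so sig = [2:]
  P = {4,5}:  v_{4} + v_{5} = 0  so sig = [2:]
  P = {1,7}:  v_{1} + v_{7} = v_{5}  so sig = [2:1]
  P = {1,8}:  v_{1} + v_{8} = v_{9}  so sig = [2:1]
  P = {2,5}:  v_{2} + v_{5} = v_{7}  so sig = [2:1]
  P = {2,9}:  v_{2} + v_{9} = v_{8}  so sig = [2:1]
  P = {3,5}:  v_{3} + v_{5} = v_{9}  so sig = [2:1]
  P = {3,7}:  v_{3} + v_{7} = v_{8}  so sig = [2:1]
  P = {4,7}:  v_{4} + v_{7} = v_{2}  so sig = [2:1]
  P = {4,9}:  v_{4} + v_{9} = v_{3}  so sig = [2:1]
  P = {6,8}:  v_{6} + v_{8} = v_{7}  so sig = [2:1]
  P = {6,9}:  v_{6} + v_{9} = v_{5}  so sig = [2:1]
  P = {2,3}:  v_{2} + v_{3} = v_{4} + v_{8}  so sig = [2:1,1]
  P = {7,9}:  v_{7} + v_{9} = v_{5} + v_{8}  so sig = [2:1,1]

Sorted signature multiset PRS(X):
{ [2:] ×3,  [2:1] ×10,  [2:1,1] ×2 }


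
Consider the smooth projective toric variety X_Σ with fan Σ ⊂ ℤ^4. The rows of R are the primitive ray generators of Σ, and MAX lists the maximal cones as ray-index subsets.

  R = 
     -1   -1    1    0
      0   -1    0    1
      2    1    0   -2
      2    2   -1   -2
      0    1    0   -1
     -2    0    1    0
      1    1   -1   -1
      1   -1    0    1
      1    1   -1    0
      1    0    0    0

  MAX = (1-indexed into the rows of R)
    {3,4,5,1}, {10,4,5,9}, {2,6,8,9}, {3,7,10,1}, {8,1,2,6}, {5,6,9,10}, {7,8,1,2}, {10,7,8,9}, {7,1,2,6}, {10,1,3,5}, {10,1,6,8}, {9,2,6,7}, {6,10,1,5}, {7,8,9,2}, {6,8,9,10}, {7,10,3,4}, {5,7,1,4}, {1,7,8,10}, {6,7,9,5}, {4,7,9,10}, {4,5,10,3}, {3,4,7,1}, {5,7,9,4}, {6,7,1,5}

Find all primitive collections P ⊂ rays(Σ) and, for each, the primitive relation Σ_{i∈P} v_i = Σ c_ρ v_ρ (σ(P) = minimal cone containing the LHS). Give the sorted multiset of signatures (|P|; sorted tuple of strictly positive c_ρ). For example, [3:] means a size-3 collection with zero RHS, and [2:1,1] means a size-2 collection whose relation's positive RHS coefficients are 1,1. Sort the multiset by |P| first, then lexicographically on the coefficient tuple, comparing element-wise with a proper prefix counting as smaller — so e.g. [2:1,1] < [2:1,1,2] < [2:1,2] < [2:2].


Δ(Σ) — 10 vertices, 16 min non-faces:

  P = {1,9}:  v_{1} + v_{9} = 0  →  sig = [2:]
  P = {2,5}:  v_{2} + v_{5} = 0  →  sig = [2:]
  P = {2,10}:  v_{2} + v_{10} = v_{8}  →  sig = [2:1]
  P = {5,8}:  v_{5} + v_{8} = v_{10}  →  sig = [2:1]
  P = {2,4}:  v_{2} + v_{4} = v_{7} + v_{10}  →  sig = [2:1,1]
  P = {3,9}:  v_{3} + v_{9} = v_{4} + v_{10}  →  sig = [2:1,1]
  P = {2,3}:  v_{2} + v_{3} = v_{1} + v_{7} + 2·v_{10}  →  sig = [2:1,1,2]
  P = {3,6}:  v_{3} + v_{6} = v_{1} + 2·v_{5} + v_{10}  →  sig = [2:1,1,2]
  P = {3,8}:  v_{3} + v_{8} = v_{1} + v_{7} + 3·v_{10}  →  sig = [2:1,1,3]
  P = {4,8}:  v_{4} + v_{8} = v_{7} + 2·v_{10}  →  sig = [2:1,2]
  P = {4,6}:  v_{4} + v_{6} = 2·v_{5}  →  sig = [2:2]
  P = {6,7,8}:  v_{6} + v_{7} + v_{8} = 0  →  sig = [3:]
  P = {1,4,10}:  v_{1} + v_{4} + v_{10} = v_{3}  →  sig = [3:1]
  P = {5,7,10}:  v_{5} + v_{7} + v_{10} = v_{4}  →  sig = [3:1]
  P = {6,7,10}:  v_{6} + v_{7} + v_{10} = v_{5}  →  sig = [3:1]
  P = {3,5,7}:  v_{3} + v_{5} + v_{7} = v_{1} + 2·v_{4}  →  sig = [3:1,2]

Signatures (|P|; sorted positive RHS coefficients), sorted:
    [2:]
    [2:]
    [2:1]
    [2:1]
    [2:1,1]
    [2:1,1]
    [2:1,1,2]
    [2:1,1,2]
    [2:1,1,3]
    [2:1,2]
    [2:2]
    [3:]
    [3:1]
    [3:1]
    [3:1]
    [3:1,2]


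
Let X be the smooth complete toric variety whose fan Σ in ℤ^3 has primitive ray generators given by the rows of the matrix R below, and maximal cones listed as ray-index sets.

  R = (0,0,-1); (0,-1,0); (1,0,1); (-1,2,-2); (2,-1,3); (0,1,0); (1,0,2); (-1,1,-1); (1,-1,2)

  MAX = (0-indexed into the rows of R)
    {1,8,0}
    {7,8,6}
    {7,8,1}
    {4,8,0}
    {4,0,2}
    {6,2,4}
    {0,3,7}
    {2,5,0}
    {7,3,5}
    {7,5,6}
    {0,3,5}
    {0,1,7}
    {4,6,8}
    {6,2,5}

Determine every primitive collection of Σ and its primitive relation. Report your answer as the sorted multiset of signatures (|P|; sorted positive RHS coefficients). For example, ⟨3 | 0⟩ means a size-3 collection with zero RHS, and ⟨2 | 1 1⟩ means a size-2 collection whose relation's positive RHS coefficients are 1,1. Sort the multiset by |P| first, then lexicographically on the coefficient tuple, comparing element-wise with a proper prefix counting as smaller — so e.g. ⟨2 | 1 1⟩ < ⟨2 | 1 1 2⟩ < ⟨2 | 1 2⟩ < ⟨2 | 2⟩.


17 collections generate NE(X_Σ); each relation:

  {1,5}:  v_{1} + v_{5} = 0 — sig = ⟨2 | 0⟩
  {0,6}:  v_{0} + v_{6} = v_{2} — sig = ⟨2 | 1⟩
  {1,6}:  v_{1} + v_{6} = v_{8} — sig = ⟨2 | 1⟩
  {2,7}:  v_{2} + v_{7} = v_{5} — sig = ⟨2 | 1⟩
  {2,8}:  v_{2} + v_{8} = v_{4} — sig = ⟨2 | 1⟩
  {3,8}:  v_{3} + v_{8} = v_{5} — sig = ⟨2 | 1⟩
  {4,7}:  v_{4} + v_{7} = v_{6} — sig = ⟨2 | 1⟩
  {5,8}:  v_{5} + v_{8} = v_{6} — sig = ⟨2 | 1⟩
  {1,2}:  v_{1} + v_{2} = v_{0} + v_{8} — sig = ⟨2 | 1 1⟩
  {1,3}:  v_{1} + v_{3} = v_{0} + v_{7} — sig = ⟨2 | 1 1⟩
  {3,4}:  v_{3} + v_{4} = v_{2} + v_{5} — sig = ⟨2 | 1 1⟩
  {4,5}:  v_{4} + v_{5} = v_{2} + v_{6} — sig = ⟨2 | 1 1⟩
  {1,4}:  v_{1} + v_{4} = v_{0} + 2·v_{8} — sig = ⟨2 | 1 2⟩
  {2,3}:  v_{2} + v_{3} = v_{0} + 2·v_{5} — sig = ⟨2 | 1 2⟩
  {3,6}:  v_{3} + v_{6} = 2·v_{5} — sig = ⟨2 | 2⟩
  {0,7,8}:  v_{0} + v_{7} + v_{8} = 0 — sig = ⟨3 | 0⟩
  {0,5,7}:  v_{0} + v_{5} + v_{7} = v_{3} — sig = ⟨3 | 1⟩

Hence PRS(X_Σ) =
{ ⟨2 | 0⟩,  ⟨2 | 1⟩ ×7,  ⟨2 | 1 1⟩ ×4,  ⟨2 | 1 2⟩ ×2,  ⟨2 | 2⟩,  ⟨3 | 0⟩,  ⟨3 | 1⟩ }


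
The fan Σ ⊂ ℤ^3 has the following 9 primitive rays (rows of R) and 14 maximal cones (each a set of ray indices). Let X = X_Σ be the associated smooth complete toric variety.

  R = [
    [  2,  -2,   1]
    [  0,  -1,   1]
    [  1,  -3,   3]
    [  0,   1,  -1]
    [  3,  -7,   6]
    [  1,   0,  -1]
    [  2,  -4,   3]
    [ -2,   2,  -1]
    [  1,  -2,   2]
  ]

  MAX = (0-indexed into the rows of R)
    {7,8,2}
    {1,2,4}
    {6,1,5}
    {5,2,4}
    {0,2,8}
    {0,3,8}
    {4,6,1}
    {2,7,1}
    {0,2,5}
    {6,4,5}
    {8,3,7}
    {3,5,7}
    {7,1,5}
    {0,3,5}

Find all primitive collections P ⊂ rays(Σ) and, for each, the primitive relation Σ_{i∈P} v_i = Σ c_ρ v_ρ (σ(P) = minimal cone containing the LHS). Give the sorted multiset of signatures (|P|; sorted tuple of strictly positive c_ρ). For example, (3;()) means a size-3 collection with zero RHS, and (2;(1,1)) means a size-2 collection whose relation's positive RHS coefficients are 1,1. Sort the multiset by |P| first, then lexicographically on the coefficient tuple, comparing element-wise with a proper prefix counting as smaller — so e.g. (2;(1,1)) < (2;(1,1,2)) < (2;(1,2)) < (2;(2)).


The 18 primitive collections of Σ (r=9, n=3):

  P = {0,7}:  v_{0} + v_{7} = 0  ⟹  sig = (2;())
  P = {1,3}:  v_{1} + v_{3} = 0  ⟹  sig = (2;())
  P = {1,8}:  v_{1} + v_{8} = v_{2}  ⟹  sig = (2;(1))
  P = {2,3}:  v_{2} + v_{3} = v_{8}  ⟹  sig = (2;(1))
  P = {2,6}:  v_{2} + v_{6} = v_{4}  ⟹  sig = (2;(1))
  P = {5,8}:  v_{5} + v_{8} = v_{0}  ⟹  sig = (2;(1))
  P = {0,1}:  v_{0} + v_{1} = v_{2} + v_{5}  ⟹  sig = (2;(1,1))
  P = {3,6}:  v_{3} + v_{6} = v_{2} + v_{5}  ⟹  sig = (2;(1,1))
  P = {3,4}:  v_{3} + v_{4} = 2·v_{2} + v_{5}  ⟹  sig = (2;(1,2))
  P = {4,7}:  v_{4} + v_{7} = 2·v_{1} + v_{2}  ⟹  sig = (2;(1,2))
  P = {6,8}:  v_{6} + v_{8} = 2·v_{2} + v_{5}  ⟹  sig = (2;(1,2))
  P = {4,8}:  v_{4} + v_{8} = 3·v_{2} + v_{5}  ⟹  sig = (2;(1,3))
  P = {6,7}:  v_{6} + v_{7} = 2·v_{1}  ⟹  sig = (2;(2))
  P = {0,6}:  v_{0} + v_{6} = 2·v_{2} + 2·v_{5}  ⟹  sig = (2;(2,2))
  P = {0,4}:  v_{0} + v_{4} = 3·v_{2} + 2·v_{5}  ⟹  sig = (2;(2,3))
  P = {1,2,5}:  v_{1} + v_{2} + v_{5} = v_{6}  ⟹  sig = (3;(1))
  P = {2,5,7}:  v_{2} + v_{5} + v_{7} = v_{1}  ⟹  sig = (3;(1))
  P = {1,4,5}:  v_{1} + v_{4} + v_{5} = 2·v_{6}  ⟹  sig = (3;(2))

so the primitive-relation signature multiset is
    |P|=2: 15 collections, coeffs (), (), (1), (1), (1), (1), (1,1), (1,1), (1,2), (1,2), (1,2), (1,3), (2), (2,2), (2,3)
    |P|=3: 3 collections, coeffs (1), (1), (2)


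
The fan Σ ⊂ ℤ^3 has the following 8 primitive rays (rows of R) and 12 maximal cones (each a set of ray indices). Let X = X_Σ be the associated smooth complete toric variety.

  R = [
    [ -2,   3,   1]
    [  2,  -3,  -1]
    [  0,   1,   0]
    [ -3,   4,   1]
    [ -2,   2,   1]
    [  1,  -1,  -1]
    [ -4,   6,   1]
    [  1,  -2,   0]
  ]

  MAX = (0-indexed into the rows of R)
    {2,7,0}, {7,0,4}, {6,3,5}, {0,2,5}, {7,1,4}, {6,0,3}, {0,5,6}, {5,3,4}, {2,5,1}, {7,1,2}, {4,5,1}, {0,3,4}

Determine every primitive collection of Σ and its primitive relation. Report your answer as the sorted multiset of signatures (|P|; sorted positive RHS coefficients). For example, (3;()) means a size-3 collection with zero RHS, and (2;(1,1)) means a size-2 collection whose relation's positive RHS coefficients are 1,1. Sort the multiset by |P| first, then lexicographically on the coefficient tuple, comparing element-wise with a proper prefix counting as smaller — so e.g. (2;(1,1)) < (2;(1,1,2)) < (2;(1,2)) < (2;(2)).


Minimal non-faces — 12 found among 8 rays, 12 max cones:

  {0,1}:  v_{0} + v_{1} = 0  ⇒ sig = (2;())
  {2,4}:  v_{2} + v_{4} = v_{0}  ⇒ sig = (2;(1))
  {3,7}:  v_{3} + v_{7} = v_{4}  ⇒ sig = (2;(1))
  {5,7}:  v_{5} + v_{7} = v_{1}  ⇒ sig = (2;(1))
  {6,7}:  v_{6} + v_{7} = v_{3}  ⇒ sig = (2;(1))
  {1,3}:  v_{1} + v_{3} = v_{4} + v_{5}  ⇒ sig = (2;(1,1))
  {1,6}:  v_{1} + v_{6} = v_{3} + v_{5}  ⇒ sig = (2;(1,1))
  {2,3}:  v_{2} + v_{3} = 2·v_{0} + v_{5}  ⇒ sig = (2;(1,2))
  {4,6}:  v_{4} + v_{6} = 2·v_{3}  ⇒ sig = (2;(2))
  {2,6}:  v_{2} + v_{6} = 3·v_{0} + 2·v_{5}  ⇒ sig = (2;(2,3))
  {0,3,5}:  v_{0} + v_{3} + v_{5} = v_{6}  ⇒ sig = (3;(1))
  {0,4,5}:  v_{0} + v_{4} + v_{5} = v_{3}  ⇒ sig = (3;(1))

Sorted signature multiset PRS(X):
{ (2;()),  (2;(1)) ×4,  (2;(1,1)) ×2,  (2;(1,2)),  (2;(2)),  (2;(2,3)),  (3;(1)) ×2 }


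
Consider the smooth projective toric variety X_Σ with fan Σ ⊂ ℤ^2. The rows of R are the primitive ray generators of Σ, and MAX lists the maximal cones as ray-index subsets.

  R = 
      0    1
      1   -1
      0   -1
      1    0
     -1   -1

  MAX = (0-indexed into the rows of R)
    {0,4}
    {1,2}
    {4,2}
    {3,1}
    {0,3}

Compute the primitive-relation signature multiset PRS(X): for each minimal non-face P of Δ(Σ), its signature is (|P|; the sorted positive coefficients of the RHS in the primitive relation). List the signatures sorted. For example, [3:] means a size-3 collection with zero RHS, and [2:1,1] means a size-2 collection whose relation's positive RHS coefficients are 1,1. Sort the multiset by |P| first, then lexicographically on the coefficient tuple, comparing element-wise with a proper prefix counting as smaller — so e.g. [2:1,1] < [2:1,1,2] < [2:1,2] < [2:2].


5 minimal non-faces of Δ(Σ) (on 5 rays):

  {0,2}:  v_{0} + v_{2} = 0  ⟹  sig = [2:]
  {0,1}:  v_{0} + v_{1} = v_{3}  ⟹  sig = [2:1]
  {2,3}:  v_{2} + v_{3} = v_{1}  ⟹  sig = [2:1]
  {3,4}:  v_{3} + v_{4} = v_{2}  ⟹  sig = [2:1]
  {1,4}:  v_{1} + v_{4} = 2·v_{2}  ⟹  sig = [2:2]

Signatures (|P|; sorted positive RHS coefficients), sorted:
    [2:]
    [2:1]
    [2:1]
    [2:1]
    [2:2]


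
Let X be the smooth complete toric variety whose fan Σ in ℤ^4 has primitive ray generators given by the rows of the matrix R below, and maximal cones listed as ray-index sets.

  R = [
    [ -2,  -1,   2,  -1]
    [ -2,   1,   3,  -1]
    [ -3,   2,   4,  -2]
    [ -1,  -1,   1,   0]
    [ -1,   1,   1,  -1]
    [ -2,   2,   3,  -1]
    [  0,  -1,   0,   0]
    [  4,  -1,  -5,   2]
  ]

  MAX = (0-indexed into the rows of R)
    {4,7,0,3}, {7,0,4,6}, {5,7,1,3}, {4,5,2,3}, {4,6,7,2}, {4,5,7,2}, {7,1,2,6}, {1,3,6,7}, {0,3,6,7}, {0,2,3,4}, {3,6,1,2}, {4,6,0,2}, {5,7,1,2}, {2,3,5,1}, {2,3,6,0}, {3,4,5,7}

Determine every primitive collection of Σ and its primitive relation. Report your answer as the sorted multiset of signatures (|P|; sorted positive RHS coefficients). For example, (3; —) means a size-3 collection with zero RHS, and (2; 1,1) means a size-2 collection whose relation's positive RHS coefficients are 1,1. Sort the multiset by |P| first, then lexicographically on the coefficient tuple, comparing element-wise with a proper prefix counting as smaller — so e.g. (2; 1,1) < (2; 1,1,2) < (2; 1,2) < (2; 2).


Σ has 7 primitive collections:

  • {1,4}:  v_{1} + v_{4} = v_{2}  →  sig = (2; 1)
  • {5,6}:  v_{5} + v_{6} = v_{1}  →  sig = (2; 1)
  • {0,5}:  v_{0} + v_{5} = v_{2} + v_{3}  →  sig = (2; 1,1)
  • {0,1}:  v_{0} + v_{1} = v_{2} + v_{3} + v_{6}  →  sig = (2; 1,1,1)
  • {2,3,7}:  v_{2} + v_{3} + v_{7} = 0  →  sig = (3; —)
  • {3,4,6}:  v_{3} + v_{4} + v_{6} = v_{0}  →  sig = (3; 1)
  • {0,2,7}:  v_{0} + v_{2} + v_{7} = v_{4} + v_{6}  →  sig = (3; 1,1)

Signatures (|P|; sorted positive RHS coefficients), sorted:
{ (2; 1) ×2,  (2; 1,1),  (2; 1,1,1),  (3; —),  (3; 1),  (3; 1,1) }


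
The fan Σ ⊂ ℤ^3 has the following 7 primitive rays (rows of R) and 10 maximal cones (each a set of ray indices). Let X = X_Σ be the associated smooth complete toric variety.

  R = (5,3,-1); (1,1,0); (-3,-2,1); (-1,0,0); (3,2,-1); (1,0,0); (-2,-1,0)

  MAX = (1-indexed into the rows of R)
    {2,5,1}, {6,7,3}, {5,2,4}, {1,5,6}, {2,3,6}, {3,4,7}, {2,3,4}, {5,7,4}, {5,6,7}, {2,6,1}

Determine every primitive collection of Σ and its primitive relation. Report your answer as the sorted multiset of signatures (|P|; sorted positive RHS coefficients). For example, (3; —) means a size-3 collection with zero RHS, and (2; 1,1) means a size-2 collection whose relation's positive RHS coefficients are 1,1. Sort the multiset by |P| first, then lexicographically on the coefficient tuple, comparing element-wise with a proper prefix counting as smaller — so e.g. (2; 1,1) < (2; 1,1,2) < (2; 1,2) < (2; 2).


7 collections generate NE(X_Σ); each relation:

  • {3,5}:  v_{3} + v_{5} = 0 — sig = (2; —)
  • {4,6}:  v_{4} + v_{6} = 0 — sig = (2; —)
  • {1,7}:  v_{1} + v_{7} = v_{5} — sig = (2; 1)
  • {2,7}:  v_{2} + v_{7} = v_{4} — sig = (2; 1)
  • {1,3}:  v_{1} + v_{3} = v_{2} + v_{6} — sig = (2; 1,1)
  • {1,4}:  v_{1} + v_{4} = v_{2} + v_{5} — sig = (2; 1,1)
  • {2,5,6}:  v_{2} + v_{5} + v_{6} = v_{1} — sig = (3; 1)

so the primitive-relation signature multiset is
    |P|=2: 6 collections, coeffs (), (), (1), (1), (1,1), (1,1)
    |P|=3: 1 collection, coeffs (1)


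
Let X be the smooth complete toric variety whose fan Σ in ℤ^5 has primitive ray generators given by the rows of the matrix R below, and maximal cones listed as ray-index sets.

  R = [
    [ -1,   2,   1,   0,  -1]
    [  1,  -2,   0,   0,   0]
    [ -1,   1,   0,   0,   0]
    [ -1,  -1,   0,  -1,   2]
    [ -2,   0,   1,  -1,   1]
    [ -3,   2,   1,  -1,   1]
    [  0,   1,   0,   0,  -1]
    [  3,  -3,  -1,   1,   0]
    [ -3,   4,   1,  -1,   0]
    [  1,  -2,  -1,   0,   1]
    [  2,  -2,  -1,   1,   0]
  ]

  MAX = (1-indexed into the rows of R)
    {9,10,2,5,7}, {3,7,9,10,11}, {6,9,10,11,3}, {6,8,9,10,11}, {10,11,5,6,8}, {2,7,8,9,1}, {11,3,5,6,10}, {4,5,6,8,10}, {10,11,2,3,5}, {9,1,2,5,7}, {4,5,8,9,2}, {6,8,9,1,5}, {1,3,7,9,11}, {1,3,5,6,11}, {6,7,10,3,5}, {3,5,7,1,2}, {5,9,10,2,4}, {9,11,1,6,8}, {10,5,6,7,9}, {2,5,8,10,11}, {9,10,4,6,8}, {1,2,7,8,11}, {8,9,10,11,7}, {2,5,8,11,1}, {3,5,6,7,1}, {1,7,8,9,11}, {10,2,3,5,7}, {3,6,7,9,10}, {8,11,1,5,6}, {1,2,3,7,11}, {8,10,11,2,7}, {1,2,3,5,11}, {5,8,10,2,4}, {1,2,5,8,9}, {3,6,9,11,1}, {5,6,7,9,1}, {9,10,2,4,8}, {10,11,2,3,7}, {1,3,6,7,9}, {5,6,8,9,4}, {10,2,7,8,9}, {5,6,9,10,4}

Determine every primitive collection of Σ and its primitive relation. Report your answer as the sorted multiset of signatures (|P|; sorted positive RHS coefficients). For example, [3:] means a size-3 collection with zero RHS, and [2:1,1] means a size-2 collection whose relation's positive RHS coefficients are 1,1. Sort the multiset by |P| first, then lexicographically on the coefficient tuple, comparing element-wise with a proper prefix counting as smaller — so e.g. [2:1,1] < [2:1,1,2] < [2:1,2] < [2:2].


Σ has 16 primitive collections:

  P = {1,10}:  v_{1} + v_{10} = 0  →  sig = [2:]
  P = {2,6}:  v_{2} + v_{6} = v_{5}  →  sig = [2:1]
  P = {3,8}:  v_{3} + v_{8} = v_{11}  →  sig = [2:1]
  P = {3,4}:  v_{3} + v_{4} = v_{6} + v_{10}  →  sig = [2:1,1]
  P = {1,4}:  v_{1} + v_{4} = v_{5} + v_{8} + v_{9}  →  sig = [2:1,1,1]
  P = {4,7}:  v_{4} + v_{7} = v_{2} + v_{9} + v_{10}  →  sig = [2:1,1,1]
  P = {4,11}:  v_{4} + v_{11} = v_{6} + v_{8} + v_{10}  →  sig = [2:1,1,1]
  P = {2,9,11}:  v_{2} + v_{9} + v_{11} = 0  →  sig = [3:]
  P = {6,7,8}:  v_{6} + v_{7} + v_{8} = 0  →  sig = [3:]
  P = {5,7,8}:  v_{5} + v_{7} + v_{8} = v_{2}  →  sig = [3:1]
  P = {5,9,11}:  v_{5} + v_{9} + v_{11} = v_{6}  →  sig = [3:1]
  P = {6,7,11}:  v_{6} + v_{7} + v_{11} = v_{3}  →  sig = [3:1]
  P = {2,3,9}:  v_{2} + v_{3} + v_{9} = v_{6} + v_{7}  →  sig = [3:1,1]
  P = {5,7,11}:  v_{5} + v_{7} + v_{11} = v_{2} + v_{3}  →  sig = [3:1,1]
  P = {3,5,9}:  v_{3} + v_{5} + v_{9} = 2·v_{6} + v_{7}  →  sig = [3:1,2]
  P = {5,8,9,10}:  v_{5} + v_{8} + v_{9} + v_{10} = v_{4}  →  sig = [4:1]

Hence PRS(X_Σ) =
    [2:]
    [2:1]
    [2:1]
    [2:1,1]
    [2:1,1,1]
    [2:1,1,1]
    [2:1,1,1]
    [3:]
    [3:]
    [3:1]
    [3:1]
    [3:1]
    [3:1,1]
    [3:1,1]
    [3:1,2]
    [4:1]


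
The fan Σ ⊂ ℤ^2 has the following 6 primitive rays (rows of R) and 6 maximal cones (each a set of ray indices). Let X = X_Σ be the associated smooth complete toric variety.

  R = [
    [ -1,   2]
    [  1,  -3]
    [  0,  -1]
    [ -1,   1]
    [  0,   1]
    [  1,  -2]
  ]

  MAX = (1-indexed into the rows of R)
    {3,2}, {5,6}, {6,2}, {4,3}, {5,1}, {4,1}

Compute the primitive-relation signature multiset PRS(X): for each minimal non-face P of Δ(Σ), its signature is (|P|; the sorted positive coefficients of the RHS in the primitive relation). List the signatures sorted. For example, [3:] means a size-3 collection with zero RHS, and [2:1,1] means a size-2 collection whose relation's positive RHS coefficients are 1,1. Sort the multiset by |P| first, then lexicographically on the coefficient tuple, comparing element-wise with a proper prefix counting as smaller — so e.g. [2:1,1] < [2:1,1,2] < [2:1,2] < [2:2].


Minimal non-faces — 9 found among 6 rays, 6 max cones:

  {1,6}:  v_{1} + v_{6} = 0  →  sig = [2:]
  {3,5}:  v_{3} + v_{5} = 0  →  sig = [2:]
  {1,2}:  v_{1} + v_{2} = v_{3}  →  sig = [2:1]
  {1,3}:  v_{1} + v_{3} = v_{4}  →  sig = [2:1]
  {2,5}:  v_{2} + v_{5} = v_{6}  →  sig = [2:1]
  {3,6}:  v_{3} + v_{6} = v_{2}  →  sig = [2:1]
  {4,5}:  v_{4} + v_{5} = v_{1}  →  sig = [2:1]
  {4,6}:  v_{4} + v_{6} = v_{3}  →  sig = [2:1]
  {2,4}:  v_{2} + v_{4} = 2·v_{3}  →  sig = [2:2]

Signatures (|P|; sorted positive RHS coefficients), sorted:
{ [2:] ×2,  [2:1] ×6,  [2:2] }


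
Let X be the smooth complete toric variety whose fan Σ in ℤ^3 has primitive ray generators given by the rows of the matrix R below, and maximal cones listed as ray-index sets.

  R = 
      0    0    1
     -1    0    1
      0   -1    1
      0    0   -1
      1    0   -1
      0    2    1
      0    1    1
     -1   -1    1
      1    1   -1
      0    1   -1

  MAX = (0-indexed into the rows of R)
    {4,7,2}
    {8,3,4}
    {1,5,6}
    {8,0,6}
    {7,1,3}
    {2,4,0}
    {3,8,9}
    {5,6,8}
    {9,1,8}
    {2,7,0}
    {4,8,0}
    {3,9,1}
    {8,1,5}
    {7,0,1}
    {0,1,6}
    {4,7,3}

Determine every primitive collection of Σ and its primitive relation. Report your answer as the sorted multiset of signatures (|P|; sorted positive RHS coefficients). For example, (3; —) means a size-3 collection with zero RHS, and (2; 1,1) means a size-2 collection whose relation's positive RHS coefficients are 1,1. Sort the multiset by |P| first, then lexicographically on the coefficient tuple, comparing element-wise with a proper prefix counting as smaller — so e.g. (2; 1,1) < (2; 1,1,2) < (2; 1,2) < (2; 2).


Δ(Σ) — 10 vertices, 25 min non-faces:

  • {0,3}:  v_{0} + v_{3} = 0 ; sig = (2; —)
  • {1,4}:  v_{1} + v_{4} = 0 ; sig = (2; —)
  • {2,9}:  v_{2} + v_{9} = 0 ; sig = (2; —)
  • {7,8}:  v_{7} + v_{8} = 0 ; sig = (2; —)
  • {0,9}:  v_{0} + v_{9} = v_{1} + v_{8} ; sig = (2; 1,1)
  • {1,2}:  v_{1} + v_{2} = v_{0} + v_{7} ; sig = (2; 1,1)
  • {2,3}:  v_{2} + v_{3} = v_{4} + v_{7} ; sig = (2; 1,1)
  • {2,5}:  v_{2} + v_{5} = v_{0} + v_{6} ; sig = (2; 1,1)
  • {2,8}:  v_{2} + v_{8} = v_{0} + v_{4} ; sig = (2; 1,1)
  • {3,6}:  v_{3} + v_{6} = v_{1} + v_{8} ; sig = (2; 1,1)
  • {4,5}:  v_{4} + v_{5} = v_{6} + v_{8} ; sig = (2; 1,1)
  • {4,6}:  v_{4} + v_{6} = v_{0} + v_{8} ; sig = (2; 1,1)
  • {4,9}:  v_{4} + v_{9} = v_{3} + v_{8} ; sig = (2; 1,1)
  • {5,7}:  v_{5} + v_{7} = v_{1} + v_{6} ; sig = (2; 1,1)
  • {6,7}:  v_{6} + v_{7} = v_{0} + v_{1} ; sig = (2; 1,1)
  • {7,9}:  v_{7} + v_{9} = v_{1} + v_{3} ; sig = (2; 1,1)
  • {0,5}:  v_{0} + v_{5} = 2·v_{6} ; sig = (2; 2)
  • {2,6}:  v_{2} + v_{6} = 2·v_{0} ; sig = (2; 2)
  • {3,5}:  v_{3} + v_{5} = 2·v_{1} + 2·v_{8} ; sig = (2; 2,2)
  • {6,9}:  v_{6} + v_{9} = 2·v_{1} + 2·v_{8} ; sig = (2; 2,2)
  • {5,9}:  v_{5} + v_{9} = 3·v_{1} + 3·v_{8} ; sig = (2; 3,3)
  • {0,1,8}:  v_{0} + v_{1} + v_{8} = v_{6} ; sig = (3; 1)
  • {0,4,7}:  v_{0} + v_{4} + v_{7} = v_{2} ; sig = (3; 1)
  • {1,3,8}:  v_{1} + v_{3} + v_{8} = v_{9} ; sig = (3; 1)
  • {1,6,8}:  v_{1} + v_{6} + v_{8} = v_{5} ; sig = (3; 1)

so the primitive-relation signature multiset is
    |P|=2: 21 collections, coeffs (), (), (), (), (1,1), (1,1), (1,1), (1,1), (1,1), (1,1), (1,1), (1,1), (1,1), (1,1), (1,1), (1,1), (2), (2), (2,2), (2,2), (3,3)
    |P|=3: 4 collections, coeffs (1), (1), (1), (1)


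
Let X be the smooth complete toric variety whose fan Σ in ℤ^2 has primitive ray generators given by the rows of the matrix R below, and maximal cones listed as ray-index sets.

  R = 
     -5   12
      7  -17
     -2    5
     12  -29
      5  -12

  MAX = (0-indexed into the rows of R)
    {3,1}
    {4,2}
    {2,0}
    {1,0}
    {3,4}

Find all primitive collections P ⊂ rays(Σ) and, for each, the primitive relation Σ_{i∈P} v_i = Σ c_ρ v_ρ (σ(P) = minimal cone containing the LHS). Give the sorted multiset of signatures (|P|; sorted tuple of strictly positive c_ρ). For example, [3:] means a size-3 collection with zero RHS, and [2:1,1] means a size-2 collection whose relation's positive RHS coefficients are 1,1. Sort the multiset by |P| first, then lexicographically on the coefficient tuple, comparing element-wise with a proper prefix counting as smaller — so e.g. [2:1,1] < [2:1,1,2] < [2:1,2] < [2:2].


Primitive collections (5):

  {0,4}:  v_{0} + v_{4} = 0 — sig = [2:]
  {0,3}:  v_{0} + v_{3} = v_{1} — sig = [2:1]
  {1,2}:  v_{1} + v_{2} = v_{4} — sig = [2:1]
  {1,4}:  v_{1} + v_{4} = v_{3} — sig = [2:1]
  {2,3}:  v_{2} + v_{3} = 2·v_{4} — sig = [2:2]

Signatures (|P|; sorted positive RHS coefficients), sorted:
    [2:]
    [2:1]
    [2:1]
    [2:1]
    [2:2]


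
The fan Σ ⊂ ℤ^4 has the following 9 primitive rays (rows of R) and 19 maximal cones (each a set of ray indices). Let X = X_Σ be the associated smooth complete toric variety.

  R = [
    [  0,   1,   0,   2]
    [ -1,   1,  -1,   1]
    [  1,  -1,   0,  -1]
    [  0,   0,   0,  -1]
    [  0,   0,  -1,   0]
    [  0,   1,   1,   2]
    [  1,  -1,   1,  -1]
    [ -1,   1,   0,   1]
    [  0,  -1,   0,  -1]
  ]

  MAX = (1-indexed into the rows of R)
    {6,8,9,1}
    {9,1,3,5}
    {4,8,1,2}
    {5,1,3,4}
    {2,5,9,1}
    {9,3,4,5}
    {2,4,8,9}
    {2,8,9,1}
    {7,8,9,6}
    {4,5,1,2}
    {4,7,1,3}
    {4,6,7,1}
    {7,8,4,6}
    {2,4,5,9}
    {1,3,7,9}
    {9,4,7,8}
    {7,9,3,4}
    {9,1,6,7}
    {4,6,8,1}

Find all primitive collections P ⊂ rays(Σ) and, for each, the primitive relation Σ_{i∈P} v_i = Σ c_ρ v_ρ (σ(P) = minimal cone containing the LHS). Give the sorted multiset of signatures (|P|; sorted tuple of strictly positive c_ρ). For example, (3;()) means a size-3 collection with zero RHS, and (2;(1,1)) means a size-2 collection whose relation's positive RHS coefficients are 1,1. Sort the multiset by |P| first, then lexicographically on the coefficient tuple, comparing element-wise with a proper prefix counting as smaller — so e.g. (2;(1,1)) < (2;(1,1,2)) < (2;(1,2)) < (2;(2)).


Minimal non-faces — 11 found among 9 rays, 19 max cones:

  P = {2,7}:  v_{2} + v_{7} = 0  →  sig = (2;())
  P = {3,8}:  v_{3} + v_{8} = 0  →  sig = (2;())
  P = {2,3}:  v_{2} + v_{3} = v_{5}  →  sig = (2;(1))
  P = {5,6}:  v_{5} + v_{6} = v_{1}  →  sig = (2;(1))
  P = {5,7}:  v_{5} + v_{7} = v_{3}  →  sig = (2;(1))
  P = {5,8}:  v_{5} + v_{8} = v_{2}  →  sig = (2;(1))
  P = {2,6}:  v_{2} + v_{6} = v_{1} + v_{8}  →  sig = (2;(1,1))
  P = {3,6}:  v_{3} + v_{6} = v_{1} + v_{7}  →  sig = (2;(1,1))
  P = {1,4,9}:  v_{1} + v_{4} + v_{9} = 0  →  sig = (3;())
  P = {1,7,8}:  v_{1} + v_{7} + v_{8} = v_{6}  →  sig = (3;(1))
  P = {4,6,9}:  v_{4} + v_{6} + v_{9} = v_{7} + v_{8}  →  sig = (3;(1,1))

Signatures (|P|; sorted positive RHS coefficients), sorted:
{ (2;()) ×2,  (2;(1)) ×4,  (2;(1,1)) ×2,  (3;()),  (3;(1)),  (3;(1,1)) }


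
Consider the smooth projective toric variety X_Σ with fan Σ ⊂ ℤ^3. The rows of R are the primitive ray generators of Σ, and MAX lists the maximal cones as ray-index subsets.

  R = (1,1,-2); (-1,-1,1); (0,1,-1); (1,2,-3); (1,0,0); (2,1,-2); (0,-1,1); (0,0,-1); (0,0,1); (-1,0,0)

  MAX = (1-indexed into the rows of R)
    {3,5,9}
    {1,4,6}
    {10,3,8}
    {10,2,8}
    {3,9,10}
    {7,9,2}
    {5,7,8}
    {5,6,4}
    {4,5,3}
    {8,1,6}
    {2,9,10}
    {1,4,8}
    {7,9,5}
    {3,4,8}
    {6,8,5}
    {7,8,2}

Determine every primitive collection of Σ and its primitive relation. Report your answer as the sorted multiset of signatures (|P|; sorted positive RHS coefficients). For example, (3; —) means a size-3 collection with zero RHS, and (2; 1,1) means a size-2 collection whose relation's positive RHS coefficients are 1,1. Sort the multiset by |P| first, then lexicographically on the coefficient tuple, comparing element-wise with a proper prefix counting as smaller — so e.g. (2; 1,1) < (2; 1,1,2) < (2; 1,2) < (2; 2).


Σ has 24 primitive collections:

  • {3,7}:  v_{3} + v_{7} = 0 ; sig = (2; —)
  • {5,10}:  v_{5} + v_{10} = 0 ; sig = (2; —)
  • {8,9}:  v_{8} + v_{9} = 0 ; sig = (2; —)
  • {1,2}:  v_{1} + v_{2} = v_{8} ; sig = (2; 1)
  • {1,3}:  v_{1} + v_{3} = v_{4} ; sig = (2; 1)
  • {1,5}:  v_{1} + v_{5} = v_{6} ; sig = (2; 1)
  • {2,3}:  v_{2} + v_{3} = v_{10} ; sig = (2; 1)
  • {2,5}:  v_{2} + v_{5} = v_{7} ; sig = (2; 1)
  • {4,7}:  v_{4} + v_{7} = v_{1} ; sig = (2; 1)
  • {6,10}:  v_{6} + v_{10} = v_{1} ; sig = (2; 1)
  • {7,10}:  v_{7} + v_{10} = v_{2} ; sig = (2; 1)
  • {1,7}:  v_{1} + v_{7} = v_{5} + v_{8} ; sig = (2; 1,1)
  • {1,9}:  v_{1} + v_{9} = v_{3} + v_{5} ; sig = (2; 1,1)
  • {1,10}:  v_{1} + v_{10} = v_{3} + v_{8} ; sig = (2; 1,1)
  • {2,4}:  v_{2} + v_{4} = v_{3} + v_{8} ; sig = (2; 1,1)
  • {2,6}:  v_{2} + v_{6} = v_{5} + v_{8} ; sig = (2; 1,1)
  • {3,6}:  v_{3} + v_{6} = v_{4} + v_{5} ; sig = (2; 1,1)
  • {4,9}:  v_{4} + v_{9} = 2·v_{3} + v_{5} ; sig = (2; 1,2)
  • {4,10}:  v_{4} + v_{10} = 2·v_{3} + v_{8} ; sig = (2; 1,2)
  • {6,7}:  v_{6} + v_{7} = 2·v_{5} + v_{8} ; sig = (2; 1,2)
  • {6,9}:  v_{6} + v_{9} = v_{3} + 2·v_{5} ; sig = (2; 1,2)
  • {3,5,8}:  v_{3} + v_{5} + v_{8} = v_{1} ; sig = (3; 1)
  • {4,5,8}:  v_{4} + v_{5} + v_{8} = 2·v_{1} ; sig = (3; 2)
  • {4,6,8}:  v_{4} + v_{6} + v_{8} = 3·v_{1} ; sig = (3; 3)

so the primitive-relation signature multiset is
    (2; —)
    (2; —)
    (2; —)
    (2; 1)
    (2; 1)
    (2; 1)
    (2; 1)
    (2; 1)
    (2; 1)
    (2; 1)
    (2; 1)
    (2; 1,1)
    (2; 1,1)
    (2; 1,1)
    (2; 1,1)
    (2; 1,1)
    (2; 1,1)
    (2; 1,2)
    (2; 1,2)
    (2; 1,2)
    (2; 1,2)
    (3; 1)
    (3; 2)
    (3; 3)
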